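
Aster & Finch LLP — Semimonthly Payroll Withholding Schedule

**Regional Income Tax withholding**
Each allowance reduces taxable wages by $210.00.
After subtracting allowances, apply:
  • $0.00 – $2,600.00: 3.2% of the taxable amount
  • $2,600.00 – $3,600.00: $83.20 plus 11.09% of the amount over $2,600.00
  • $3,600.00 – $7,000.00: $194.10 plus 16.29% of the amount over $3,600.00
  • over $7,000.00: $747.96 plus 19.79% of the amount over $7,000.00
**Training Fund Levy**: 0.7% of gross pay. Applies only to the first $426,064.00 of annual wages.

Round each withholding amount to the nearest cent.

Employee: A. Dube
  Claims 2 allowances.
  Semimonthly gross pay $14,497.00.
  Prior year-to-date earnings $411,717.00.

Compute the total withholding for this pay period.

Regional Income Tax: taxable = $14,497.00 − 2×$210.00 = $14,077.00
  $747.96 + 19.79% × ($14,077.00 − $7,000.00) = $747.96 + 19.79% × $7,077.00 = $2,148.50
Training Fund Levy: cap $426,064.00 − YTD $411,717.00 = $14,347.00 subject; 0.7% × $14,347.00 = $100.43
Total: $2,148.50 + $100.43 = $2,248.93

$2,248.93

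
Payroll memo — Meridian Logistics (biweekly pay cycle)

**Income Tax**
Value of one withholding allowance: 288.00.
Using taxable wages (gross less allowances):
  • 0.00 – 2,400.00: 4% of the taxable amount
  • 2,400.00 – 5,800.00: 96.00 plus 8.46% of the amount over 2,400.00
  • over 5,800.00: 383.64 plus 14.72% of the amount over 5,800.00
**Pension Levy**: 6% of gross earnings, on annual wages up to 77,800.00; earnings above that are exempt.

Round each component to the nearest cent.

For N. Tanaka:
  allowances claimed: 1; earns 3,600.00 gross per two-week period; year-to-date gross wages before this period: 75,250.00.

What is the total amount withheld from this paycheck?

326.16

Income Tax: taxable = 3,600.00 − 1×288.00 = 3,312.00
  96.00 + 8.46% × (3,312.00 − 2,400.00) = 96.00 + 8.46% × 912.00 = 173.16
Pension Levy: cap 77,800.00 − YTD 75,250.00 = 2,550.00 subject; 6% × 2,550.00 = 153.00
Total: 173.16 + 153.00 = 326.16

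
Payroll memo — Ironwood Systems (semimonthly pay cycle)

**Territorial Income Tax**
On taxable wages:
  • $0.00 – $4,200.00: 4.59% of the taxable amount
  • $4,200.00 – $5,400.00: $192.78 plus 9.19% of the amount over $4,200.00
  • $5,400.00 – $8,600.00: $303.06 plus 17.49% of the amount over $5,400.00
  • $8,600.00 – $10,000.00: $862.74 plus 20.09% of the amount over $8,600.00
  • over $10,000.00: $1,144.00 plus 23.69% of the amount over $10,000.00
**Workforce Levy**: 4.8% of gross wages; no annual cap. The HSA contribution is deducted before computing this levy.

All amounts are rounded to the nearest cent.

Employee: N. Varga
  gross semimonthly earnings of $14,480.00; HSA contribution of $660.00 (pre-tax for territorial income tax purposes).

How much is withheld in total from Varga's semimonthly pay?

$2,712.32

Territorial Income Tax: taxable = $14,480.00 − $660.00 = $13,820.00
  $1,144.00 + 23.69% × ($13,820.00 − $10,000.00) = $1,144.00 + 23.69% × $3,820.00 = $2,048.96
Workforce Levy: 4.8% × $13,820.00 = $663.36
Total: $2,048.96 + $663.36 = $2,712.32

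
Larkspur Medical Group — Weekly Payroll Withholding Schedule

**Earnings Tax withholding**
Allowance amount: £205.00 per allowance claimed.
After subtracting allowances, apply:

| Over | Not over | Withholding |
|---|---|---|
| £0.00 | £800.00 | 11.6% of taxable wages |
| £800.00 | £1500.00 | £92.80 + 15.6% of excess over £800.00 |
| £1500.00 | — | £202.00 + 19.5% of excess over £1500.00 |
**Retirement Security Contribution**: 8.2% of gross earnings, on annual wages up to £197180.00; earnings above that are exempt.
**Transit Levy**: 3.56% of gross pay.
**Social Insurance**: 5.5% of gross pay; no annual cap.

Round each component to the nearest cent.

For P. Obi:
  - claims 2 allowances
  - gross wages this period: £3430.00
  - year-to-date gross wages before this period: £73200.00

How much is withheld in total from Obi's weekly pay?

£1090.42

Earnings Tax: taxable = £3430.00 − 2×£205.00 = £3020.00
  £202.00 + 19.5% × (£3020.00 − £1500.00) = £202.00 + 19.5% × £1520.00 = £498.40
Retirement Security Contribution: 8.2% × £3430.00 = £281.26
Transit Levy: 3.56% × £3430.00 = £122.11
Social Insurance: 5.5% × £3430.00 = £188.65
Total: £498.40 + £281.26 + £122.11 + £188.65 = £1090.42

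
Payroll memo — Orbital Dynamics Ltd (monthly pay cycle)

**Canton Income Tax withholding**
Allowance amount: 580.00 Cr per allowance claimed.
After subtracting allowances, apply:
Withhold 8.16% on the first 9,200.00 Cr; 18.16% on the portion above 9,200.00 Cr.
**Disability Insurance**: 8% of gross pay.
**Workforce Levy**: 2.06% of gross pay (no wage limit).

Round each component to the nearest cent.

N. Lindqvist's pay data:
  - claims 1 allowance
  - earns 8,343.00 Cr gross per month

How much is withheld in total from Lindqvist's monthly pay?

Canton Income Tax: taxable = 8,343.00 Cr − 1×580.00 Cr = 7,763.00 Cr
  8.16% × 7,763.00 Cr = 633.46 Cr
Disability Insurance: 8% × 8,343.00 Cr = 667.44 Cr
Workforce Levy: 2.06% × 8,343.00 Cr = 171.87 Cr
Total: 633.46 Cr + 667.44 Cr + 171.87 Cr = 1,472.77 Cr

1,472.77 Cr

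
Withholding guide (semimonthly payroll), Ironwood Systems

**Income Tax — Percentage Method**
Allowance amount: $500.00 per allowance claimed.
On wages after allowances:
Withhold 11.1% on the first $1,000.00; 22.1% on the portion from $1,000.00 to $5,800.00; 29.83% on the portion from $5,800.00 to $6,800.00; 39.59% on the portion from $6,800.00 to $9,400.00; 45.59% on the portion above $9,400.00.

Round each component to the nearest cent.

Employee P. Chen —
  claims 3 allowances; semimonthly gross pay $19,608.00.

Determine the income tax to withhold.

Income Tax: taxable = $19,608.00 − 3×$500.00 = $18,108.00
  $2,499.44 + 45.59% × ($18,108.00 − $9,400.00) = $2,499.44 + 45.59% × $8,708.00 = $6,469.42

$6,469.42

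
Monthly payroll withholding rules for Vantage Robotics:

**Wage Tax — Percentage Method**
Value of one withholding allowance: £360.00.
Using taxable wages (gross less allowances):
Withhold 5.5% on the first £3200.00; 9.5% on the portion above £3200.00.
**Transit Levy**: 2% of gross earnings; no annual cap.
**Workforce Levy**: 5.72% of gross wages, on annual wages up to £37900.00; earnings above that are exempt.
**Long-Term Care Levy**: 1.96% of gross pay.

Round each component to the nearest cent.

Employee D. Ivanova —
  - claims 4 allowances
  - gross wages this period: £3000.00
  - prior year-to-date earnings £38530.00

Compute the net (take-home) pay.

Wage Tax: taxable = £3000.00 − 4×£360.00 = £1560.00
  5.5% × £1560.00 = £85.80
Transit Levy: 2% × £3000.00 = £60.00
Workforce Levy: YTD £38530.00 ≥ cap £37900.00 → £0.00
Long-Term Care Levy: 1.96% × £3000.00 = £58.80
Total withheld: £85.80 + £60.00 + £0.00 + £58.80 = £204.60
Net pay: £3000.00 − £204.60 = £2795.40

£2795.40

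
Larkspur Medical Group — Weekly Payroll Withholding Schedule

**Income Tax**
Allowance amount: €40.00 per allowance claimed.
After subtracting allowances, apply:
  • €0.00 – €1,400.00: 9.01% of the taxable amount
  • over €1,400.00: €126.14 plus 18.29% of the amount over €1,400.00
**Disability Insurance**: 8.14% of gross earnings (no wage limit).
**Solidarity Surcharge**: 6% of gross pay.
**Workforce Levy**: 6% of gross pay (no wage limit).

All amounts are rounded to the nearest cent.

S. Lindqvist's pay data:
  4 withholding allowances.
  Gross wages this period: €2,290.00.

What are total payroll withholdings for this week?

Income Tax: taxable = €2,290.00 − 4×€40.00 = €2,130.00
  €126.14 + 18.29% × (€2,130.00 − €1,400.00) = €126.14 + 18.29% × €730.00 = €259.66
Disability Insurance: 8.14% × €2,290.00 = €186.41
Solidarity Surcharge: 6% × €2,290.00 = €137.40
Workforce Levy: 6% × €2,290.00 = €137.40
Total: €259.66 + €186.41 + €137.40 + €137.40 = €720.87

€720.87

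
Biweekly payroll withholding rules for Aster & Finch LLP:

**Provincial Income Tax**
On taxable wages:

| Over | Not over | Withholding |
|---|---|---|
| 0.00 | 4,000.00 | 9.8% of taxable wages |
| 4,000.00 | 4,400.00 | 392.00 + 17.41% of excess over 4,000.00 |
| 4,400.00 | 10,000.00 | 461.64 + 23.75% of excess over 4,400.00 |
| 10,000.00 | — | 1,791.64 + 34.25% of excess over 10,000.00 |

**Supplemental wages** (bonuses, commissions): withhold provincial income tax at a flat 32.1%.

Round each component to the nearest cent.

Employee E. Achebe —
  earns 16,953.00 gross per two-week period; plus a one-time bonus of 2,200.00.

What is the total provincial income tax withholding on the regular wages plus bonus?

4,879.24

Provincial Income Tax: taxable = 16,953.00
  1,791.64 + 34.25% × (16,953.00 − 10,000.00) = 1,791.64 + 34.25% × 6,953.00 = 4,173.04
Supplemental (32.1% flat on bonus): 32.1% × 2,200.00 = 706.20
Total provincial income tax: 4,173.04 + 706.20 = 4,879.24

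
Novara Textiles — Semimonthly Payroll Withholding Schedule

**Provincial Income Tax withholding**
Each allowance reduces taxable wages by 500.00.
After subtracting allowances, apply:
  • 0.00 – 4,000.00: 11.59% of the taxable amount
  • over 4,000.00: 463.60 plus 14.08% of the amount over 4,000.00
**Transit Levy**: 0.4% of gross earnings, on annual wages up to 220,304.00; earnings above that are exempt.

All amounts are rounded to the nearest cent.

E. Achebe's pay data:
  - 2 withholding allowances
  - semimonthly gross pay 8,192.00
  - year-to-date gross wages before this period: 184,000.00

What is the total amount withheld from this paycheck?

945.80

Provincial Income Tax: taxable = 8,192.00 − 2×500.00 = 7,192.00
  463.60 + 14.08% × (7,192.00 − 4,000.00) = 463.60 + 14.08% × 3,192.00 = 913.03
Transit Levy: 0.4% × 8,192.00 = 32.77
Total: 913.03 + 32.77 = 945.80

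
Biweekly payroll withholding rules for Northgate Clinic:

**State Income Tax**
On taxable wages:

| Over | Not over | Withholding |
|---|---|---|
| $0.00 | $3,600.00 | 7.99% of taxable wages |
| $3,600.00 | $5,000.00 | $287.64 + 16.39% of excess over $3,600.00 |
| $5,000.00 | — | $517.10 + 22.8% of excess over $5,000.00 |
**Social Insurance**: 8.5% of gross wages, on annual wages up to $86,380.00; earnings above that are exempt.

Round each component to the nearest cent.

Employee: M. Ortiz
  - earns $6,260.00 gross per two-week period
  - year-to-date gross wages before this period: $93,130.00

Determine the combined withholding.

$804.38

State Income Tax: taxable = $6,260.00
  $517.10 + 22.8% × ($6,260.00 − $5,000.00) = $517.10 + 22.8% × $1,260.00 = $804.38
Social Insurance: YTD $93,130.00 ≥ cap $86,380.00 → $0.00
Total: $804.38 + $0.00 = $804.38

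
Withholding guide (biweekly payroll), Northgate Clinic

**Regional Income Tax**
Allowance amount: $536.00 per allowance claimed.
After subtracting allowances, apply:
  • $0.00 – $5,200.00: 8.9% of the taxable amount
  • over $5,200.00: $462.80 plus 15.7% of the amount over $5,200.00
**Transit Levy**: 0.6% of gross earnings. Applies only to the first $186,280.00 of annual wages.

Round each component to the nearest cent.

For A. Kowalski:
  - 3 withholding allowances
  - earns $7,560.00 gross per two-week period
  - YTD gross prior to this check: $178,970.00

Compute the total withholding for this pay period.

$624.72

Regional Income Tax: taxable = $7,560.00 − 3×$536.00 = $5,952.00
  $462.80 + 15.7% × ($5,952.00 − $5,200.00) = $462.80 + 15.7% × $752.00 = $580.86
Transit Levy: cap $186,280.00 − YTD $178,970.00 = $7,310.00 subject; 0.6% × $7,310.00 = $43.86
Total: $580.86 + $43.86 = $624.72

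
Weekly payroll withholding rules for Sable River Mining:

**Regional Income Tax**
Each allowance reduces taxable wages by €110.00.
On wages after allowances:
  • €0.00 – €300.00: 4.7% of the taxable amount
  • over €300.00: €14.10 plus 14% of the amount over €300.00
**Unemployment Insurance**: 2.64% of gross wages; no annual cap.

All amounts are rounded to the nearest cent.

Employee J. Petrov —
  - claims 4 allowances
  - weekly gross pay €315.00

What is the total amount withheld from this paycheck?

€8.32

Regional Income Tax: taxable = €315.00 − 4×€110.00 = €-125.00
  Taxable ≤ 0 → €0.00
Unemployment Insurance: 2.64% × €315.00 = €8.32
Total: €0.00 + €8.32 = €8.32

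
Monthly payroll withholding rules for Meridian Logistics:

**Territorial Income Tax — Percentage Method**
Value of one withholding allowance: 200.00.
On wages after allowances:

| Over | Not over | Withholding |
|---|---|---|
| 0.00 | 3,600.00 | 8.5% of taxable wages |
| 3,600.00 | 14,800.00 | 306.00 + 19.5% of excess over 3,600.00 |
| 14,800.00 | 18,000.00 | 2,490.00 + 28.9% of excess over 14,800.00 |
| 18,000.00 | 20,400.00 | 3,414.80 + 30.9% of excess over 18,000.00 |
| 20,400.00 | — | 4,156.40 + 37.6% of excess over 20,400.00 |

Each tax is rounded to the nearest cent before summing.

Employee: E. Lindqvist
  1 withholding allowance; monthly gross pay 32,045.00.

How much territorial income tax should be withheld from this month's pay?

Territorial Income Tax: taxable = 32,045.00 − 1×200.00 = 31,845.00
  4,156.40 + 37.6% × (31,845.00 − 20,400.00) = 4,156.40 + 37.6% × 11,445.00 = 8,459.72

8,459.72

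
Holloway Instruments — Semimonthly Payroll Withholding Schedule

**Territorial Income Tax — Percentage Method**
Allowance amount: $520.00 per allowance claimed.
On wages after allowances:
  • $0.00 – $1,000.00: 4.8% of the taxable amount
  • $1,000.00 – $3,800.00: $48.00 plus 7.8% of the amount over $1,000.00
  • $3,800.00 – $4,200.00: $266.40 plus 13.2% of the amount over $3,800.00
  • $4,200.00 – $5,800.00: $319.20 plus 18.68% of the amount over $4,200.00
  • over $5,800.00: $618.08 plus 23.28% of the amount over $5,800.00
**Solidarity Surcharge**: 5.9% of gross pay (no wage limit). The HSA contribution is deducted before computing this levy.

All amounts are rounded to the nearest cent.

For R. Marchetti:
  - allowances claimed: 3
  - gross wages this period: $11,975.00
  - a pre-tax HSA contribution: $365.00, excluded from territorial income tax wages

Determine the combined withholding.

Territorial Income Tax: taxable = $11,975.00 − $365.00 − 3×$520.00 = $10,050.00
  $618.08 + 23.28% × ($10,050.00 − $5,800.00) = $618.08 + 23.28% × $4,250.00 = $1,607.48
Solidarity Surcharge: 5.9% × $11,610.00 = $684.99
Total: $1,607.48 + $684.99 = $2,292.47

$2,292.47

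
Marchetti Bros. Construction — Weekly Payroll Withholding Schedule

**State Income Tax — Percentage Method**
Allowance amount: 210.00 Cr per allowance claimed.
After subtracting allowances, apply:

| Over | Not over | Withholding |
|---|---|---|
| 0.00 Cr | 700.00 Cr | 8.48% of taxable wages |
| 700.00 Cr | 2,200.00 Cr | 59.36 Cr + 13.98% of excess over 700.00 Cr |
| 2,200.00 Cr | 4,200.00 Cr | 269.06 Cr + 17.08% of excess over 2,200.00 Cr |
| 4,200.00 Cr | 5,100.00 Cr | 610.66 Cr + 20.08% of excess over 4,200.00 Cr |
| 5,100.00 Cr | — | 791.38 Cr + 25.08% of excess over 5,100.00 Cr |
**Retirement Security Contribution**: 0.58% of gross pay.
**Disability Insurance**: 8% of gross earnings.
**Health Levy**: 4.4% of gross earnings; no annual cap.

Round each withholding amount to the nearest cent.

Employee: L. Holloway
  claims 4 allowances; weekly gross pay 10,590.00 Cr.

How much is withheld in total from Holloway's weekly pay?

3,332.18 Cr

State Income Tax: taxable = 10,590.00 Cr − 4×210.00 Cr = 9,750.00 Cr
  791.38 Cr + 25.08% × (9,750.00 Cr − 5,100.00 Cr) = 791.38 Cr + 25.08% × 4,650.00 Cr = 1,957.60 Cr
Retirement Security Contribution: 0.58% × 10,590.00 Cr = 61.42 Cr
Disability Insurance: 8% × 10,590.00 Cr = 847.20 Cr
Health Levy: 4.4% × 10,590.00 Cr = 465.96 Cr
Total: 1,957.60 Cr + 61.42 Cr + 847.20 Cr + 465.96 Cr = 3,332.18 Cr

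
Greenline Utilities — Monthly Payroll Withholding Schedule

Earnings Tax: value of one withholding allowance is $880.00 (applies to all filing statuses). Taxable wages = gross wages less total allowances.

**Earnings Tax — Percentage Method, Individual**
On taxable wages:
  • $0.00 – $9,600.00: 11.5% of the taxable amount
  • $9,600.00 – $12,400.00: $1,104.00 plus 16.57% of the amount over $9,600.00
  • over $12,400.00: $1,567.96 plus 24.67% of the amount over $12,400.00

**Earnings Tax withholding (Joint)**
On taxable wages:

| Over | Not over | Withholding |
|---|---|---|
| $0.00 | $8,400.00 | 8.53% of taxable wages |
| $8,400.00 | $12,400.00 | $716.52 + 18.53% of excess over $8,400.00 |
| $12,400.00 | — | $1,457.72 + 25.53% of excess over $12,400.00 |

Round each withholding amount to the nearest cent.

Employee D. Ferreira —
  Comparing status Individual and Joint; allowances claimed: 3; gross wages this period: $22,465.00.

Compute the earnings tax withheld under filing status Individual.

$3,399.71

Earnings Tax (Individual): taxable = $22,465.00 − 3×$880.00 = $19,825.00
  $1,567.96 + 24.67% × ($19,825.00 − $12,400.00) = $1,567.96 + 24.67% × $7,425.00 = $3,399.71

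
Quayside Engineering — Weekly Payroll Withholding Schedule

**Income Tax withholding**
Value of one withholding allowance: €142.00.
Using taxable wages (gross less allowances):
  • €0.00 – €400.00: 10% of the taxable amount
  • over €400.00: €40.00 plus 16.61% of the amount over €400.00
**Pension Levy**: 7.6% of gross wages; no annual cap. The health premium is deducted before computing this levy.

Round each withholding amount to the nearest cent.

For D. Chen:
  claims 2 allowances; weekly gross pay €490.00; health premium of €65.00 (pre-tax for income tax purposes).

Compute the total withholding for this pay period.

€46.40

Income Tax: taxable = €490.00 − €65.00 − 2×€142.00 = €141.00
  10% × €141.00 = €14.10
Pension Levy: 7.6% × €425.00 = €32.30
Total: €14.10 + €32.30 = €46.40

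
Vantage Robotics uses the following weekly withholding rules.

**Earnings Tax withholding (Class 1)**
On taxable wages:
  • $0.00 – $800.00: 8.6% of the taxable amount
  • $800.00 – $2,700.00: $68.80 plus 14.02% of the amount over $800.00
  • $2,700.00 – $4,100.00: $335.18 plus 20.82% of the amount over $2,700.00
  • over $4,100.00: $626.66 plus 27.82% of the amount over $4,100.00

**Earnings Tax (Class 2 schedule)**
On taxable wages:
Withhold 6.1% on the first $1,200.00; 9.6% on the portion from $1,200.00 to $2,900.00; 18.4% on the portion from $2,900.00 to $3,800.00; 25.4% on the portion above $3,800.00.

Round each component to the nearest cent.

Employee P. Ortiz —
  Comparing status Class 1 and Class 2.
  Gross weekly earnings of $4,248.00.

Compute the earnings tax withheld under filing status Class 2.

$515.79

Earnings Tax (Class 2): taxable = $4,248.00
  $402.00 + 25.4% × ($4,248.00 − $3,800.00) = $402.00 + 25.4% × $448.00 = $515.79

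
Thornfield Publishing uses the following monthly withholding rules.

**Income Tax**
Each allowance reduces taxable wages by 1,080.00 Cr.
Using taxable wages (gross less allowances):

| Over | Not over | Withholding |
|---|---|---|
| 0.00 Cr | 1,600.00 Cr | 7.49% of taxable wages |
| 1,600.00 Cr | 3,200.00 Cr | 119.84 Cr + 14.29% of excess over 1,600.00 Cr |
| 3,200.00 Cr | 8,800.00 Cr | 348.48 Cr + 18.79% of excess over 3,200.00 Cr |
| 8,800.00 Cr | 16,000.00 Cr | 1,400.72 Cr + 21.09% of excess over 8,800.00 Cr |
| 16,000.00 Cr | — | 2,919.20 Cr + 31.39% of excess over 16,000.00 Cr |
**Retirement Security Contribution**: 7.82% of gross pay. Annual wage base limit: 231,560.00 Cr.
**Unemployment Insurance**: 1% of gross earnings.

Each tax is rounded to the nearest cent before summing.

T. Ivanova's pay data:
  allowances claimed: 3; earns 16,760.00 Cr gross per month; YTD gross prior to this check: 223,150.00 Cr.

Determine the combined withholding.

Income Tax: taxable = 16,760.00 Cr − 3×1,080.00 Cr = 13,520.00 Cr
  1,400.72 Cr + 21.09% × (13,520.00 Cr − 8,800.00 Cr) = 1,400.72 Cr + 21.09% × 4,720.00 Cr = 2,396.17 Cr
Retirement Security Contribution: cap 231,560.00 Cr − YTD 223,150.00 Cr = 8,410.00 Cr subject; 7.82% × 8,410.00 Cr = 657.66 Cr
Unemployment Insurance: 1% × 16,760.00 Cr = 167.60 Cr
Total: 2,396.17 Cr + 657.66 Cr + 167.60 Cr = 3,221.43 Cr

3,221.43 Cr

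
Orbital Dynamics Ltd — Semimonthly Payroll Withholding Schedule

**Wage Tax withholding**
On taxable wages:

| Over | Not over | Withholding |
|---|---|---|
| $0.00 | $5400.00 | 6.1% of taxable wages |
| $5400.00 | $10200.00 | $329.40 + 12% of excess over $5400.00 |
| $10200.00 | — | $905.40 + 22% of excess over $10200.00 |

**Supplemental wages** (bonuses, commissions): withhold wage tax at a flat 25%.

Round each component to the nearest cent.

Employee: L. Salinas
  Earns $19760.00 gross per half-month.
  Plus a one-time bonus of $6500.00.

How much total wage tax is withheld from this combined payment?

Wage Tax: taxable = $19760.00
  $905.40 + 22% × ($19760.00 − $10200.00) = $905.40 + 22% × $9560.00 = $3008.60
Supplemental (25% flat on bonus): 25% × $6500.00 = $1625.00
Total wage tax: $3008.60 + $1625.00 = $4633.60

$4633.60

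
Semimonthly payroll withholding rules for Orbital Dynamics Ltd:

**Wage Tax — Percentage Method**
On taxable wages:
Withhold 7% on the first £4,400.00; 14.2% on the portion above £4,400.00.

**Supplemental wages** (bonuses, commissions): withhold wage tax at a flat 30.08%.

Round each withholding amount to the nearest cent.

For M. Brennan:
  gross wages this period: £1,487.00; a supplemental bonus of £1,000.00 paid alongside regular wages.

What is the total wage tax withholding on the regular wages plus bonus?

Wage Tax: taxable = £1,487.00
  7% × £1,487.00 = £104.09
Supplemental (30.08% flat on bonus): 30.08% × £1,000.00 = £300.80
Total wage tax: £104.09 + £300.80 = £404.89

£404.89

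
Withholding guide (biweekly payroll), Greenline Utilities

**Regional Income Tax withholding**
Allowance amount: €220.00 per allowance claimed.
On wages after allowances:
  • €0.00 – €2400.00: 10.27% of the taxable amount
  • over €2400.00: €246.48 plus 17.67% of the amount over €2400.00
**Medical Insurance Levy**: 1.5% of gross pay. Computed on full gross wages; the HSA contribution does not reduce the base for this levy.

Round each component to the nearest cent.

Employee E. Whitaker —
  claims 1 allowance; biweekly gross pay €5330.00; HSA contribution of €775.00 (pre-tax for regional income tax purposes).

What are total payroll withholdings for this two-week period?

€668.34

Regional Income Tax: taxable = €5330.00 − €775.00 − 1×€220.00 = €4335.00
  €246.48 + 17.67% × (€4335.00 − €2400.00) = €246.48 + 17.67% × €1935.00 = €588.39
Medical Insurance Levy: 1.5% × €5330.00 = €79.95
Total: €588.39 + €79.95 = €668.34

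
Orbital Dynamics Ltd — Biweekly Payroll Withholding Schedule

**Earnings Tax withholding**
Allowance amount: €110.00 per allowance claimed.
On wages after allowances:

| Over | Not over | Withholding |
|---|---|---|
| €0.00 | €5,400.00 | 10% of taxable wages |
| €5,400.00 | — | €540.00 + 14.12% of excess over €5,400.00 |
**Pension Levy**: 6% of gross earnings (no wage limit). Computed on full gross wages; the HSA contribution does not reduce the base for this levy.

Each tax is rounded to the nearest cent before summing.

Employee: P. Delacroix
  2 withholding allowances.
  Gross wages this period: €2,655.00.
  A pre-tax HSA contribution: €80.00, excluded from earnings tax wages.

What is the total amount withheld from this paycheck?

€394.80

Earnings Tax: taxable = €2,655.00 − €80.00 − 2×€110.00 = €2,355.00
  10% × €2,355.00 = €235.50
Pension Levy: 6% × €2,655.00 = €159.30
Total: €235.50 + €159.30 = €394.80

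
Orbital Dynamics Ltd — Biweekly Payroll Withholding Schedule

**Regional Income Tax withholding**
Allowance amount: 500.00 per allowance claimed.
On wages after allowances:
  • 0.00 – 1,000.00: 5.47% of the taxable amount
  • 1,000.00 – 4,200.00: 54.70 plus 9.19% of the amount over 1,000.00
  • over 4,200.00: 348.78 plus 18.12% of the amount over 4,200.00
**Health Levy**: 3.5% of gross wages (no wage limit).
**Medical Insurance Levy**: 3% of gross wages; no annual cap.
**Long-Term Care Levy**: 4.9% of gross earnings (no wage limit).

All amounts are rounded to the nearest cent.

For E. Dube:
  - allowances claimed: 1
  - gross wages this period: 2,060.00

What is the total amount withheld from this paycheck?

341.00

Regional Income Tax: taxable = 2,060.00 − 1×500.00 = 1,560.00
  54.70 + 9.19% × (1,560.00 − 1,000.00) = 54.70 + 9.19% × 560.00 = 106.16
Health Levy: 3.5% × 2,060.00 = 72.10
Medical Insurance Levy: 3% × 2,060.00 = 61.80
Long-Term Care Levy: 4.9% × 2,060.00 = 100.94
Total: 106.16 + 72.10 + 61.80 + 100.94 = 341.00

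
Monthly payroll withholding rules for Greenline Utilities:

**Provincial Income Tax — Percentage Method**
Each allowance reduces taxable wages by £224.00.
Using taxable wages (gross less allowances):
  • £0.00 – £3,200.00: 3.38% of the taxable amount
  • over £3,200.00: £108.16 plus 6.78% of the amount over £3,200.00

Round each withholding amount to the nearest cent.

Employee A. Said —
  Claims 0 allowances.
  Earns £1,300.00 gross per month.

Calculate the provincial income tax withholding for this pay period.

£43.94

Provincial Income Tax: taxable = £1,300.00
  3.38% × £1,300.00 = £43.94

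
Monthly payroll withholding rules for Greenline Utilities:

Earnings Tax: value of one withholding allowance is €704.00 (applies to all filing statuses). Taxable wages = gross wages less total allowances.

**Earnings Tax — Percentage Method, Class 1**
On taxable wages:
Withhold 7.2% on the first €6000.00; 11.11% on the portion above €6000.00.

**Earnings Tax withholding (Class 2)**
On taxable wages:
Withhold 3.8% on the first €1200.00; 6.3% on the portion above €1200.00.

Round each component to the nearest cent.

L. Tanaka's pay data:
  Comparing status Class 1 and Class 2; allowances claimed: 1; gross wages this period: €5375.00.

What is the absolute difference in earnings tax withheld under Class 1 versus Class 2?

Earnings Tax (Class 1): taxable = €5375.00 − 1×€704.00 = €4671.00
  7.2% × €4671.00 = €336.31
Earnings Tax (Class 2): taxable = €5375.00 − 1×€704.00 = €4671.00
  €45.60 + 6.3% × (€4671.00 − €1200.00) = €45.60 + 6.3% × €3471.00 = €264.27
Difference: |€336.31 − €264.27| = €72.04 (higher under Class 1)

€72.04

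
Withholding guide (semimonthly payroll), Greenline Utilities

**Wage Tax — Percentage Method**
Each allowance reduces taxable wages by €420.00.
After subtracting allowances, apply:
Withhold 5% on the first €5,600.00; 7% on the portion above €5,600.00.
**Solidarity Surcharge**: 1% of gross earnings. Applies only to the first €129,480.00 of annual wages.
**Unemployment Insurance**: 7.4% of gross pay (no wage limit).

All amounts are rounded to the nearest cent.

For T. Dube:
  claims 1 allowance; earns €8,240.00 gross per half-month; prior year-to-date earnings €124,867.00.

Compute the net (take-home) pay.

Wage Tax: taxable = €8,240.00 − 1×€420.00 = €7,820.00
  €280.00 + 7% × (€7,820.00 − €5,600.00) = €280.00 + 7% × €2,220.00 = €435.40
Solidarity Surcharge: cap €129,480.00 − YTD €124,867.00 = €4,613.00 subject; 1% × €4,613.00 = €46.13
Unemployment Insurance: 7.4% × €8,240.00 = €609.76
Total withheld: €435.40 + €46.13 + €609.76 = €1,091.29
Net pay: €8,240.00 − €1,091.29 = €7,148.71

€7,148.71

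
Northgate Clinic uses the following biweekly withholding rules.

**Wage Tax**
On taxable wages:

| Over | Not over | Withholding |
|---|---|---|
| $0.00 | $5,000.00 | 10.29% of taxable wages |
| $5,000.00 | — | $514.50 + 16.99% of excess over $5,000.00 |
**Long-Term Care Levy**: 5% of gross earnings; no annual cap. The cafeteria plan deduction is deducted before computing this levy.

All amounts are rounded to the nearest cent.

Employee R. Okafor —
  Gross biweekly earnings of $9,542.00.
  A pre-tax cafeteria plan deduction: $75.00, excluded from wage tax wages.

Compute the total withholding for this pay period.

Wage Tax: taxable = $9,542.00 − $75.00 = $9,467.00
  $514.50 + 16.99% × ($9,467.00 − $5,000.00) = $514.50 + 16.99% × $4,467.00 = $1,273.44
Long-Term Care Levy: 5% × $9,467.00 = $473.35
Total: $1,273.44 + $473.35 = $1,746.79

$1,746.79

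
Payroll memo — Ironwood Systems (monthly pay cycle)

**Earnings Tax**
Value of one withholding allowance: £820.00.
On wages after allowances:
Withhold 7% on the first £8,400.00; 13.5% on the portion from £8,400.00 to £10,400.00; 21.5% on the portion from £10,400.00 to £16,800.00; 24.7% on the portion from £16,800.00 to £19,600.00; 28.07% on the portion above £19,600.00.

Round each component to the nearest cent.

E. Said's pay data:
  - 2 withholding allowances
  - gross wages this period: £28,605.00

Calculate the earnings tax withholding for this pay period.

Earnings Tax: taxable = £28,605.00 − 2×£820.00 = £26,965.00
  £2,925.60 + 28.07% × (£26,965.00 − £19,600.00) = £2,925.60 + 28.07% × £7,365.00 = £4,992.96

£4,992.96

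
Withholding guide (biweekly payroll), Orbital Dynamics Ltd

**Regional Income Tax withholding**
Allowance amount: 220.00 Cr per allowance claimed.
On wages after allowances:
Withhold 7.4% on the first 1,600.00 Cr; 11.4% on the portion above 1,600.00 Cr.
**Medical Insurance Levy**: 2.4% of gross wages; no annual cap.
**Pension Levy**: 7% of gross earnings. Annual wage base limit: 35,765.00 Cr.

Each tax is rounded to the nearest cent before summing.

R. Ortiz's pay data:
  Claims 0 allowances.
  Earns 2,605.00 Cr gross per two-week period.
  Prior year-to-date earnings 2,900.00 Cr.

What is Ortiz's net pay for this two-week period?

Regional Income Tax: taxable = 2,605.00 Cr
  118.40 Cr + 11.4% × (2,605.00 Cr − 1,600.00 Cr) = 118.40 Cr + 11.4% × 1,005.00 Cr = 232.97 Cr
Medical Insurance Levy: 2.4% × 2,605.00 Cr = 62.52 Cr
Pension Levy: 7% × 2,605.00 Cr = 182.35 Cr
Total withheld: 232.97 Cr + 62.52 Cr + 182.35 Cr = 477.84 Cr
Net pay: 2,605.00 Cr − 477.84 Cr = 2,127.16 Cr

2,127.16 Cr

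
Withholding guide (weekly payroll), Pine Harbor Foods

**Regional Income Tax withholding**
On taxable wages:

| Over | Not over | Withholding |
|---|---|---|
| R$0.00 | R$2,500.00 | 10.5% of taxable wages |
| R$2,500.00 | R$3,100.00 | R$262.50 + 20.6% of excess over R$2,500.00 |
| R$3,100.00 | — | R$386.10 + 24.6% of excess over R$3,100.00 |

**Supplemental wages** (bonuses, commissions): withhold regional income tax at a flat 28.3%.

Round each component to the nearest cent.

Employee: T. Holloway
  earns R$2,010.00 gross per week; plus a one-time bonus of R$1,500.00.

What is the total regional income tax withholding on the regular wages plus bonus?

R$635.55

Regional Income Tax: taxable = R$2,010.00
  10.5% × R$2,010.00 = R$211.05
Supplemental (28.3% flat on bonus): 28.3% × R$1,500.00 = R$424.50
Total regional income tax: R$211.05 + R$424.50 = R$635.55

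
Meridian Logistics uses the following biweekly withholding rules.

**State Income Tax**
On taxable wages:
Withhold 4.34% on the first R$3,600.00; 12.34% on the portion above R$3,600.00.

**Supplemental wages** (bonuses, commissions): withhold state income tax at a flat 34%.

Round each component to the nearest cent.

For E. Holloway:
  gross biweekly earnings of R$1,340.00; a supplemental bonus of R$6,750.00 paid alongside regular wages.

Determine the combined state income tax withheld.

R$2,353.16

State Income Tax: taxable = R$1,340.00
  4.34% × R$1,340.00 = R$58.16
Supplemental (34% flat on bonus): 34% × R$6,750.00 = R$2,295.00
Total state income tax: R$58.16 + R$2,295.00 = R$2,353.16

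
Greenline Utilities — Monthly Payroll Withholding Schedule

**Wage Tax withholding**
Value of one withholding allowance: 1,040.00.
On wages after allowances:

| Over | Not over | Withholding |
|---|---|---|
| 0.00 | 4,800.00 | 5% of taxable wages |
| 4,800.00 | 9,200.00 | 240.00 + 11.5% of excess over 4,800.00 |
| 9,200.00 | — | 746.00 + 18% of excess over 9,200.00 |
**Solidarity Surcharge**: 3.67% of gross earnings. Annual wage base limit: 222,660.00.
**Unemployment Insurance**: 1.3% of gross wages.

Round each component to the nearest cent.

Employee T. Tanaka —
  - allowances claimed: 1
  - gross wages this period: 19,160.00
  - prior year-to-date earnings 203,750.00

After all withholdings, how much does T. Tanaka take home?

15,865.32

Wage Tax: taxable = 19,160.00 − 1×1,040.00 = 18,120.00
  746.00 + 18% × (18,120.00 − 9,200.00) = 746.00 + 18% × 8,920.00 = 2,351.60
Solidarity Surcharge: cap 222,660.00 − YTD 203,750.00 = 18,910.00 subject; 3.67% × 18,910.00 = 694.00
Unemployment Insurance: 1.3% × 19,160.00 = 249.08
Total withheld: 2,351.60 + 694.00 + 249.08 = 3,294.68
Net pay: 19,160.00 − 3,294.68 = 15,865.32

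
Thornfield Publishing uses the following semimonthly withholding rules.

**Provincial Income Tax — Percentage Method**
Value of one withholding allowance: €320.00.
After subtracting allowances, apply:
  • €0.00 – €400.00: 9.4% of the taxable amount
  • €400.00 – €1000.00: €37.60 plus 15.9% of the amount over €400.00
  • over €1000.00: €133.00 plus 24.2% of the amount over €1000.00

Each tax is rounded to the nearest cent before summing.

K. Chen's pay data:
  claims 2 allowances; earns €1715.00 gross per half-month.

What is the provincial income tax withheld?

€151.15

Provincial Income Tax: taxable = €1715.00 − 2×€320.00 = €1075.00
  €133.00 + 24.2% × (€1075.00 − €1000.00) = €133.00 + 24.2% × €75.00 = €151.15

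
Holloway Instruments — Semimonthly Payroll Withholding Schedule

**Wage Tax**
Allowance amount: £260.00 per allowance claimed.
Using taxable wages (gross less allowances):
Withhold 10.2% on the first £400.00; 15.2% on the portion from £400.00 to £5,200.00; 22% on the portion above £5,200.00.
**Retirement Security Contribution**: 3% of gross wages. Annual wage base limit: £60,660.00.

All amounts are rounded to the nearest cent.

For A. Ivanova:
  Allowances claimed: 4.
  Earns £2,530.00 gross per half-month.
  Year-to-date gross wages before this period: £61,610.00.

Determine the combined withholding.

£206.48

Wage Tax: taxable = £2,530.00 − 4×£260.00 = £1,490.00
  £40.80 + 15.2% × (£1,490.00 − £400.00) = £40.80 + 15.2% × £1,090.00 = £206.48
Retirement Security Contribution: YTD £61,610.00 ≥ cap £60,660.00 → £0.00
Total: £206.48 + £0.00 = £206.48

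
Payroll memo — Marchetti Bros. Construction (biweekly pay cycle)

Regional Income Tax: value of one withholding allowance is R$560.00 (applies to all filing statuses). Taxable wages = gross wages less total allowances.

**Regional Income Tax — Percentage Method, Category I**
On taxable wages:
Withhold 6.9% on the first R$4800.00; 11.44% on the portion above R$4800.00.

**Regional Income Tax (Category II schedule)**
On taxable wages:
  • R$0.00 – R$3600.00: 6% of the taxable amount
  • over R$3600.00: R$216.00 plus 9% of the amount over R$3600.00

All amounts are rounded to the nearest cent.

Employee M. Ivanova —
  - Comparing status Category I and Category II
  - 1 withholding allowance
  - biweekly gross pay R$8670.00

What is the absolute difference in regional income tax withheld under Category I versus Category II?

R$87.96

Regional Income Tax (Category I): taxable = R$8670.00 − 1×R$560.00 = R$8110.00
  R$331.20 + 11.44% × (R$8110.00 − R$4800.00) = R$331.20 + 11.44% × R$3310.00 = R$709.86
Regional Income Tax (Category II): taxable = R$8670.00 − 1×R$560.00 = R$8110.00
  R$216.00 + 9% × (R$8110.00 − R$3600.00) = R$216.00 + 9% × R$4510.00 = R$621.90
Difference: |R$709.86 − R$621.90| = R$87.96 (higher under Category I)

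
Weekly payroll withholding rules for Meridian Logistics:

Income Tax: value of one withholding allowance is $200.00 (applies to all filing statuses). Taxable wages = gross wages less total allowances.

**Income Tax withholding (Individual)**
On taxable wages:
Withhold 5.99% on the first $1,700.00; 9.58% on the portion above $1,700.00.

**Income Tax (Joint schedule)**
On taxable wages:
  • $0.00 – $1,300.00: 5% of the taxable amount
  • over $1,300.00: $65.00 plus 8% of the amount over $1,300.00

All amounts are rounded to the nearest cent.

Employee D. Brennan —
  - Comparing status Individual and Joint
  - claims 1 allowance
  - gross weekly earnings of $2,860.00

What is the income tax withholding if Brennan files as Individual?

Income Tax (Individual): taxable = $2,860.00 − 1×$200.00 = $2,660.00
  $101.83 + 9.58% × ($2,660.00 − $1,700.00) = $101.83 + 9.58% × $960.00 = $193.80

$193.80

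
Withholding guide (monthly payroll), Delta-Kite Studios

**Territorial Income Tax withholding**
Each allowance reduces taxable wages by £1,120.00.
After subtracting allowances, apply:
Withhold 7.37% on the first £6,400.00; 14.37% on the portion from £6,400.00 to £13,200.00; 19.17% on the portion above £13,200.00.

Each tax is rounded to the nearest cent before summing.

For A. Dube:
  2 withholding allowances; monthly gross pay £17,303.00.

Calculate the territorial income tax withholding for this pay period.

Territorial Income Tax: taxable = £17,303.00 − 2×£1,120.00 = £15,063.00
  £1,448.84 + 19.17% × (£15,063.00 − £13,200.00) = £1,448.84 + 19.17% × £1,863.00 = £1,805.98

£1,805.98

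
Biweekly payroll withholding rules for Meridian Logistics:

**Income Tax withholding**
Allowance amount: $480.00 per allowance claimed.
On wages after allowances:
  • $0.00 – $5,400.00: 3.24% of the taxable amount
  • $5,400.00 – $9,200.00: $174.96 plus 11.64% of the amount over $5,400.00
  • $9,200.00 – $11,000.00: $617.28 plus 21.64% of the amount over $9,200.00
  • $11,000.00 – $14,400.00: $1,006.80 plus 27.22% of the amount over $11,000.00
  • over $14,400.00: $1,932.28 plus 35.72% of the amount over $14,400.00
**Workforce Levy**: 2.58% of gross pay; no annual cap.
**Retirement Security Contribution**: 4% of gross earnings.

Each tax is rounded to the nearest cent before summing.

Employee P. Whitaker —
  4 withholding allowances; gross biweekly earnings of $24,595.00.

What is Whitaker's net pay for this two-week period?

$18,088.54

Income Tax: taxable = $24,595.00 − 4×$480.00 = $22,675.00
  $1,932.28 + 35.72% × ($22,675.00 − $14,400.00) = $1,932.28 + 35.72% × $8,275.00 = $4,888.11
Workforce Levy: 2.58% × $24,595.00 = $634.55
Retirement Security Contribution: 4% × $24,595.00 = $983.80
Total withheld: $4,888.11 + $634.55 + $983.80 = $6,506.46
Net pay: $24,595.00 − $6,506.46 = $18,088.54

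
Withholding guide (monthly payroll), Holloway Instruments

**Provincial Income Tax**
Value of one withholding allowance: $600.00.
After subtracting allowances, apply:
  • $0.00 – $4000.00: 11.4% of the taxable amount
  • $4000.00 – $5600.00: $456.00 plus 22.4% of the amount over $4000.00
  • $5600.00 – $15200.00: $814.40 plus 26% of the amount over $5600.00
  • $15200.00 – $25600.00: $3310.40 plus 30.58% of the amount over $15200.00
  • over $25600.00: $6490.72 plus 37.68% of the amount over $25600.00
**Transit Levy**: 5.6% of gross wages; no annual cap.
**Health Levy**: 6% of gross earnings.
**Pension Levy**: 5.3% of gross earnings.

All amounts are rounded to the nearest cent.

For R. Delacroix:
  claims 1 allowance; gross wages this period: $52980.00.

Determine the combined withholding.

$25535.04

Provincial Income Tax: taxable = $52980.00 − 1×$600.00 = $52380.00
  $6490.72 + 37.68% × ($52380.00 − $25600.00) = $6490.72 + 37.68% × $26780.00 = $16581.42
Transit Levy: 5.6% × $52980.00 = $2966.88
Health Levy: 6% × $52980.00 = $3178.80
Pension Levy: 5.3% × $52980.00 = $2807.94
Total: $16581.42 + $2966.88 + $3178.80 + $2807.94 = $25535.04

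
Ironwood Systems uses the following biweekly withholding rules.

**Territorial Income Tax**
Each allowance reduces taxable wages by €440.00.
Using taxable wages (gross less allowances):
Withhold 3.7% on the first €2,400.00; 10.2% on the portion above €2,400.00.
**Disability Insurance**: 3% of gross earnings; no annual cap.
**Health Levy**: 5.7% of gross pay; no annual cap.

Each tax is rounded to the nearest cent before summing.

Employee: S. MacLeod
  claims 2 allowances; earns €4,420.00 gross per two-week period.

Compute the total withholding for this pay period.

€589.62

Territorial Income Tax: taxable = €4,420.00 − 2×€440.00 = €3,540.00
  €88.80 + 10.2% × (€3,540.00 − €2,400.00) = €88.80 + 10.2% × €1,140.00 = €205.08
Disability Insurance: 3% × €4,420.00 = €132.60
Health Levy: 5.7% × €4,420.00 = €251.94
Total: €205.08 + €132.60 + €251.94 = €589.62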